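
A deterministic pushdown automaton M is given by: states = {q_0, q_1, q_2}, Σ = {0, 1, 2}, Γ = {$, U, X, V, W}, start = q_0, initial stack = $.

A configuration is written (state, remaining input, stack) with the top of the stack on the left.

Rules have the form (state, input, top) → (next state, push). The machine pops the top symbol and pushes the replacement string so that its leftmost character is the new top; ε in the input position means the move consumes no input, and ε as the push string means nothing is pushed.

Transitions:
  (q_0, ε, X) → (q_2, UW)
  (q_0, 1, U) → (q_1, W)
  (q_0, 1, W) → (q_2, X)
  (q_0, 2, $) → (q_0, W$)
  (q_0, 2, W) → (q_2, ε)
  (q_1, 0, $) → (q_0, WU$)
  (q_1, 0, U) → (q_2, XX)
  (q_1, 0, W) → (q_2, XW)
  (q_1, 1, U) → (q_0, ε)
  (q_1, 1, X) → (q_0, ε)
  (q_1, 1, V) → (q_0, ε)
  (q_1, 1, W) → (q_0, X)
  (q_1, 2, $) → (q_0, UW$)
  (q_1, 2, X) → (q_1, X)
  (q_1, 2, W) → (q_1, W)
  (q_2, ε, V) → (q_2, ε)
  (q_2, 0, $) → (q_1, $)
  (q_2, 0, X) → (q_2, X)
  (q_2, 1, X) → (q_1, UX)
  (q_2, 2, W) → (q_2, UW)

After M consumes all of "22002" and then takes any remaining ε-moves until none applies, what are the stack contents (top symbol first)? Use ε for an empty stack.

U$

(q_0, 22002, $)
  read 2, top $: go to q_0, push W$ → (q_0, 2002, W$)
  read 2, top W: go to q_2, push ε → (q_2, 002, $)
  read 0, top $: go to q_1, push $ → (q_1, 02, $)
  read 0, top $: go to q_0, push WU$ → (q_0, 2, WU$)
  read 2, top W: go to q_2, push ε → (q_2, ε, U$)
All input consumed in state q_2 with stack U$.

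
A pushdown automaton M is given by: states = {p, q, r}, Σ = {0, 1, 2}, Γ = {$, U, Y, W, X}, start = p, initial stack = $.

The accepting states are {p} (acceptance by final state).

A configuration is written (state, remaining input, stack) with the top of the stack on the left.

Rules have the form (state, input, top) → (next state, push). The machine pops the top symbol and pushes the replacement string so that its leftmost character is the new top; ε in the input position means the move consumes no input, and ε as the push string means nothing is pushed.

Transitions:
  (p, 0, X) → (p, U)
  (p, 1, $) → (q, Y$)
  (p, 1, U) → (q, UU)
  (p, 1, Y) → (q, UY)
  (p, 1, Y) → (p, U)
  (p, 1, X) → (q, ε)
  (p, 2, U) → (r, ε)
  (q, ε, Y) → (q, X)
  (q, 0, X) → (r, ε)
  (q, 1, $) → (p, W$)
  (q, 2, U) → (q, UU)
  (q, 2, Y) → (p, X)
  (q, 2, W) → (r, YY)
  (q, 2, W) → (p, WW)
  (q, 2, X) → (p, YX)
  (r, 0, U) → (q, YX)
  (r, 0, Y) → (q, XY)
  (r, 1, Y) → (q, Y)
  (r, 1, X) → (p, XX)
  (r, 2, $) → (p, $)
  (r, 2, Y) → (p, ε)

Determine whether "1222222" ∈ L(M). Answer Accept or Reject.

No computation consumes all input and reaches a final state.

Reject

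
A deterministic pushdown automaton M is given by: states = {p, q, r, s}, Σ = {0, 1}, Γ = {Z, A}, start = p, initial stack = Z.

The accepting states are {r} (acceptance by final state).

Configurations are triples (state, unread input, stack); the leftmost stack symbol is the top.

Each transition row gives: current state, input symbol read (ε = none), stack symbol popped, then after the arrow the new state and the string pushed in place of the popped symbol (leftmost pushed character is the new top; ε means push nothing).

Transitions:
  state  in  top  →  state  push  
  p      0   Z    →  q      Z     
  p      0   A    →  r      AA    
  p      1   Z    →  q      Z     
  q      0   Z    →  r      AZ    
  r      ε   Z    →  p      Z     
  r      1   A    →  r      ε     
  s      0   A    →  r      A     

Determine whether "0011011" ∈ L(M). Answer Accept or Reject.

Reject

(p, 0011011, Z)
  read 0, top Z: go to q, push Z → (q, 011011, Z)
  read 0, top Z: go to r, push AZ → (r, 11011, AZ)
  read 1, top A: go to r, push ε → (r, 1011, Z)
  ε-move, top Z: go to p, push Z → (p, 1011, Z)
  read 1, top Z: go to q, push Z → (q, 011, Z)
  read 0, top Z: go to r, push AZ → (r, 11, AZ)
  read 1, top A: go to r, push ε → (r, 1, Z)
  ε-move, top Z: go to p, push Z → (p, 1, Z)
  read 1, top Z: go to q, push Z → (q, ε, Z)
All input consumed; state q ∉ F and no further ε-move applies.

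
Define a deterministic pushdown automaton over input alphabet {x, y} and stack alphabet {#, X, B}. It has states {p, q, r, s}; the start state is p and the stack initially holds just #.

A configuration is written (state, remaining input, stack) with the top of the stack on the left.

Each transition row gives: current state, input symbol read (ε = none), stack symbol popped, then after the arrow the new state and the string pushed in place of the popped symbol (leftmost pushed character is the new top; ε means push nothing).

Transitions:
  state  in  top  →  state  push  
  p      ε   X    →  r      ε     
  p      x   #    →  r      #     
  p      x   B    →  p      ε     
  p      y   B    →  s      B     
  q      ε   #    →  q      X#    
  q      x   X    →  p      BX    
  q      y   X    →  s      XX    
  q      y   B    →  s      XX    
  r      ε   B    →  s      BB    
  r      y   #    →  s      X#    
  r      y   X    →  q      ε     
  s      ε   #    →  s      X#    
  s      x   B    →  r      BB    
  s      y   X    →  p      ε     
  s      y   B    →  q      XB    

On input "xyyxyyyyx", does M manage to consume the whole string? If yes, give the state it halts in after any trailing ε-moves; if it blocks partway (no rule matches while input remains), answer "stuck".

(p, xyyxyyyyx, #)
  read x, top #: go to r, push # → (r, yyxyyyyx, #)
  read y, top #: go to s, push X# → (s, yxyyyyx, X#)
  read y, top X: go to p, push ε → (p, xyyyyx, #)
  read x, top #: go to r, push # → (r, yyyyx, #)
  read y, top #: go to s, push X# → (s, yyyx, X#)
  read y, top X: go to p, push ε → (p, yyx, #)
No transition for (p, y, top #); M blocks with input yyx remaining.

stuck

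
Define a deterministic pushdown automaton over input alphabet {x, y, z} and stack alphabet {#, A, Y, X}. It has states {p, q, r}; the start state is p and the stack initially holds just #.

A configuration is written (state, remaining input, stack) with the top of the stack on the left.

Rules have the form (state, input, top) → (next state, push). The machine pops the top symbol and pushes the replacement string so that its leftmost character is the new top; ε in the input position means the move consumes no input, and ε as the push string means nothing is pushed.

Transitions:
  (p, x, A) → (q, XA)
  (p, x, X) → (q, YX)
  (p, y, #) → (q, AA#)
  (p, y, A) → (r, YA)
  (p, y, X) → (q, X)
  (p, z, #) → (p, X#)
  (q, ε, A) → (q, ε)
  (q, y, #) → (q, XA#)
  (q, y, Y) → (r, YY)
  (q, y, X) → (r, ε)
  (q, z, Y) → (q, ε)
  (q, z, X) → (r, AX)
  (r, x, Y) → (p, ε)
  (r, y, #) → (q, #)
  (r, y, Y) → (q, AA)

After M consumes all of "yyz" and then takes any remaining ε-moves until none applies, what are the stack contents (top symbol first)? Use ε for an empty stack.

(p, yyz, #)
  read y, top #: go to q, push AA# → (q, yz, AA#)
  ε-move, top A: go to q, push ε → (q, yz, A#)
  ε-move, top A: go to q, push ε → (q, yz, #)
  read y, top #: go to q, push XA# → (q, z, XA#)
  read z, top X: go to r, push AX → (r, ε, AXA#)
All input consumed in state r with stack AXA#.

AXA#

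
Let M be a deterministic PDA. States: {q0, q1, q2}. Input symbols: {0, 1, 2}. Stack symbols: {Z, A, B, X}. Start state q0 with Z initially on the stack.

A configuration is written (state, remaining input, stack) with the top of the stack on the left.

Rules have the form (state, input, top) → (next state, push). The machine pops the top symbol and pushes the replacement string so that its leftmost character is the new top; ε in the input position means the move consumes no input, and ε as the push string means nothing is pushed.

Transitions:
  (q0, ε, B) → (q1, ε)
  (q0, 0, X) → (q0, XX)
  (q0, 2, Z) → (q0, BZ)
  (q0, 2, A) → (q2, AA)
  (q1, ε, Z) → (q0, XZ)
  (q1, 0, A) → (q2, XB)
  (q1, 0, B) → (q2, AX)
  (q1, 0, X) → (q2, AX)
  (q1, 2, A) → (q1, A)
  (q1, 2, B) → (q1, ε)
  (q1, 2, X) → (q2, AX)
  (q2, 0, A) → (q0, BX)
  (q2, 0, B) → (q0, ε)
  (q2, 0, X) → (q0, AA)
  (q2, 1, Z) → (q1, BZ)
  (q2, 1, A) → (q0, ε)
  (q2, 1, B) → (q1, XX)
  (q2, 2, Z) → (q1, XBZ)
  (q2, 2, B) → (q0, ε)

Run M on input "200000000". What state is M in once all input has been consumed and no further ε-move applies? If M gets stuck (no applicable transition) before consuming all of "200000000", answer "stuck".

q0

(q0, 200000000, Z)
  read 2, top Z: go to q0, push BZ → (q0, 00000000, BZ)
  ε-move, top B: go to q1, push ε → (q1, 00000000, Z)
  ε-move, top Z: go to q0, push XZ → (q0, 00000000, XZ)
  read 0, top X: go to q0, push XX → (q0, 0000000, XXZ)
  read 0, top X: go to q0, push XX → (q0, 000000, XXXZ)
  read 0, top X: go to q0, push XX → (q0, 00000, XXXXZ)
  read 0, top X: go to q0, push XX → (q0, 0000, XXXXXZ)
  read 0, top X: go to q0, push XX → (q0, 000, XXXXXXZ)
  read 0, top X: go to q0, push XX → (q0, 00, XXXXXXXZ)
  read 0, top X: go to q0, push XX → (q0, 0, XXXXXXXXZ)
  read 0, top X: go to q0, push XX → (q0, ε, XXXXXXXXXZ)
All input consumed; M is in state q0.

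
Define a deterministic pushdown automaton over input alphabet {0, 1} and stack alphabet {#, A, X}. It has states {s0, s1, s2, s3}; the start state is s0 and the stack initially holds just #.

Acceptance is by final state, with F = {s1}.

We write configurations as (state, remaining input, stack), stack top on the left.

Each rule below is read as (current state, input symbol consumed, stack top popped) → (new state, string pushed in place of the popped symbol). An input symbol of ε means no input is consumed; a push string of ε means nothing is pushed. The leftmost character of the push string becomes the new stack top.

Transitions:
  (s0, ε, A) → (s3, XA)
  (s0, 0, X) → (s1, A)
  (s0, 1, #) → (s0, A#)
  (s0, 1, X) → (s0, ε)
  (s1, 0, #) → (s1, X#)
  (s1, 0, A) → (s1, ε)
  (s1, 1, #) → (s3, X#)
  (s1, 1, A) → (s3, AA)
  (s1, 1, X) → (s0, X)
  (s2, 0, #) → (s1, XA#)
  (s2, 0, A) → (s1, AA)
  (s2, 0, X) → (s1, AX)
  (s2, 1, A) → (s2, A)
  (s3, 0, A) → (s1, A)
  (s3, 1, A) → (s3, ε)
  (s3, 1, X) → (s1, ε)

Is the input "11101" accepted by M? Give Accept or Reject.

(s0, 11101, #)
  read 1, top #: go to s0, push A# → (s0, 1101, A#)
  ε-move, top A: go to s3, push XA → (s3, 1101, XA#)
  read 1, top X: go to s1, push ε → (s1, 101, A#)
  read 1, top A: go to s3, push AA → (s3, 01, AA#)
  read 0, top A: go to s1, push A → (s1, 1, AA#)
  read 1, top A: go to s3, push AA → (s3, ε, AAA#)
All input consumed; state s3 ∉ F and no further ε-move applies.

Reject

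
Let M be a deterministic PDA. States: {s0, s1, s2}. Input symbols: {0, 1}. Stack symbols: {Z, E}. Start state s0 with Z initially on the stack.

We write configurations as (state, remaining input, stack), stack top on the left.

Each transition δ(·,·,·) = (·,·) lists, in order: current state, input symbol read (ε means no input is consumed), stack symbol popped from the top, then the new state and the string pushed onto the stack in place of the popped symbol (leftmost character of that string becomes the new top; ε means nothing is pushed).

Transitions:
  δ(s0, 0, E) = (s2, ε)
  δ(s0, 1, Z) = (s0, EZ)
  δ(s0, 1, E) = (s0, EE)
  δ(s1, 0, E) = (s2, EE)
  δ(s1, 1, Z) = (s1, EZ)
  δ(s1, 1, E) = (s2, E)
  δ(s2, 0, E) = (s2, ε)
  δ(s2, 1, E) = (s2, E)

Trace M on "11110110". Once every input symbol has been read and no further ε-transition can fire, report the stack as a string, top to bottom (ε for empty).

EEZ

(s0, 11110110, Z) ⊢ (s0, 1110110, EZ) ⊢ (s0, 110110, EEZ) ⊢ (s0, 10110, EEEZ) ⊢ (s0, 0110, EEEEZ) ⊢ (s2, 110, EEEZ) ⊢ (s2, 10, EEEZ) ⊢ (s2, 0, EEEZ) ⊢ (s2, ε, EEZ)
All input consumed in state s2 with stack EEZ.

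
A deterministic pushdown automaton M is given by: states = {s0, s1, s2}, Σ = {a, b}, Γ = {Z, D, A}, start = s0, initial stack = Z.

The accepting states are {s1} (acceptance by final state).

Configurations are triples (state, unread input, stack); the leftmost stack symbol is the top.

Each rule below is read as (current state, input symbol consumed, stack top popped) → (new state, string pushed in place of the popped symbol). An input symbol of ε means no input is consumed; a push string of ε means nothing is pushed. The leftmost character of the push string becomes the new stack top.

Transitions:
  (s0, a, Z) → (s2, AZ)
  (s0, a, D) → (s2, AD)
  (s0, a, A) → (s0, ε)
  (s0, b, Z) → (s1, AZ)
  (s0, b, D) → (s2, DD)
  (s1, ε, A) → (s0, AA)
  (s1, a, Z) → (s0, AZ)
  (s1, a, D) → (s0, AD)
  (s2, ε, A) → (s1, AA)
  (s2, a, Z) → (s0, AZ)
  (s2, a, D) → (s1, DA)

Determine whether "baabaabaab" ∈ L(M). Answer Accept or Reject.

Accept

(s0, baabaabaab, Z)
  read b, top Z: go to s1, push AZ → (s1, aabaabaab, AZ)
  ε-move, top A: go to s0, push AA → (s0, aabaabaab, AAZ)
  read a, top A: go to s0, push ε → (s0, abaabaab, AZ)
  read a, top A: go to s0, push ε → (s0, baabaab, Z)
  read b, top Z: go to s1, push AZ → (s1, aabaab, AZ)
  ε-move, top A: go to s0, push AA → (s0, aabaab, AAZ)
  read a, top A: go to s0, push ε → (s0, abaab, AZ)
  read a, top A: go to s0, push ε → (s0, baab, Z)
  read b, top Z: go to s1, push AZ → (s1, aab, AZ)
  ε-move, top A: go to s0, push AA → (s0, aab, AAZ)
  read a, top A: go to s0, push ε → (s0, ab, AZ)
  read a, top A: go to s0, push ε → (s0, b, Z)
  read b, top Z: go to s1, push AZ → (s1, ε, AZ)
All input consumed; state s1 ∈ F.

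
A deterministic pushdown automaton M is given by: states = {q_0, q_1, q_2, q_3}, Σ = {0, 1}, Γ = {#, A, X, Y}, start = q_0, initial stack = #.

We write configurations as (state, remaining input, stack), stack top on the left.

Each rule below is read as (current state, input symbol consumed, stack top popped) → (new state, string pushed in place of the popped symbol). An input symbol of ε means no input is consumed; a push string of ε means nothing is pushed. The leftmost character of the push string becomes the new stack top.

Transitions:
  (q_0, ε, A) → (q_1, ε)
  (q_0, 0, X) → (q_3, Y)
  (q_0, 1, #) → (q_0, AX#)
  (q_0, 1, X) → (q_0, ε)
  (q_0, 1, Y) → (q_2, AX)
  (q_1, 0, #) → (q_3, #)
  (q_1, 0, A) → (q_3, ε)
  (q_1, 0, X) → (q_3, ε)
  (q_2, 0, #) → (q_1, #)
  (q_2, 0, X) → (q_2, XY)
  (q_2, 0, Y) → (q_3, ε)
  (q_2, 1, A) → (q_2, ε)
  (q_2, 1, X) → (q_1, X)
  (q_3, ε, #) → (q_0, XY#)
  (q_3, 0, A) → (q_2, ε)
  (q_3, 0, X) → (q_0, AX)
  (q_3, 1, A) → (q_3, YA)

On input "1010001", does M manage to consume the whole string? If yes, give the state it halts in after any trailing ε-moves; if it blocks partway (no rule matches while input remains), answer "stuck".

(q_0, 1010001, #)
  read 1, top #: go to q_0, push AX# → (q_0, 010001, AX#)
  ε-move, top A: go to q_1, push ε → (q_1, 010001, X#)
  read 0, top X: go to q_3, push ε → (q_3, 10001, #)
  ε-move, top #: go to q_0, push XY# → (q_0, 10001, XY#)
  read 1, top X: go to q_0, push ε → (q_0, 0001, Y#)
No transition for (q_0, 0, top Y); M blocks with input 0001 remaining.

stuck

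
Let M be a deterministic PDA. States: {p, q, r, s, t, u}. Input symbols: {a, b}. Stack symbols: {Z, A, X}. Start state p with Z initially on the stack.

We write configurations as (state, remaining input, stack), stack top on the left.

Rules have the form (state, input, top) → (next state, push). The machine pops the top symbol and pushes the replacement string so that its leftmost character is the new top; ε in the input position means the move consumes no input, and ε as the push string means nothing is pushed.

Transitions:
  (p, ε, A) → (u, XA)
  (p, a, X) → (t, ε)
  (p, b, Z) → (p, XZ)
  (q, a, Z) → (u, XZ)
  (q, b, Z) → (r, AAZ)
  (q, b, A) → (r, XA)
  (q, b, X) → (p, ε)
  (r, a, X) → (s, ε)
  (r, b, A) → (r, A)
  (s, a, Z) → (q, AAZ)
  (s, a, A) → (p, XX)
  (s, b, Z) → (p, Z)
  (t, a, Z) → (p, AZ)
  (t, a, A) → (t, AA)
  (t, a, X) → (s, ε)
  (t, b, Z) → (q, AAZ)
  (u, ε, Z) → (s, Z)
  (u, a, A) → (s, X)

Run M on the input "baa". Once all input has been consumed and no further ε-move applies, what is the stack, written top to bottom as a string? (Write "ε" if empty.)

XAZ

(p, baa, Z)
  read b, top Z: go to p, push XZ → (p, aa, XZ)
  read a, top X: go to t, push ε → (t, a, Z)
  read a, top Z: go to p, push AZ → (p, ε, AZ)
  ε-move, top A: go to u, push XA → (u, ε, XAZ)
All input consumed in state u with stack XAZ.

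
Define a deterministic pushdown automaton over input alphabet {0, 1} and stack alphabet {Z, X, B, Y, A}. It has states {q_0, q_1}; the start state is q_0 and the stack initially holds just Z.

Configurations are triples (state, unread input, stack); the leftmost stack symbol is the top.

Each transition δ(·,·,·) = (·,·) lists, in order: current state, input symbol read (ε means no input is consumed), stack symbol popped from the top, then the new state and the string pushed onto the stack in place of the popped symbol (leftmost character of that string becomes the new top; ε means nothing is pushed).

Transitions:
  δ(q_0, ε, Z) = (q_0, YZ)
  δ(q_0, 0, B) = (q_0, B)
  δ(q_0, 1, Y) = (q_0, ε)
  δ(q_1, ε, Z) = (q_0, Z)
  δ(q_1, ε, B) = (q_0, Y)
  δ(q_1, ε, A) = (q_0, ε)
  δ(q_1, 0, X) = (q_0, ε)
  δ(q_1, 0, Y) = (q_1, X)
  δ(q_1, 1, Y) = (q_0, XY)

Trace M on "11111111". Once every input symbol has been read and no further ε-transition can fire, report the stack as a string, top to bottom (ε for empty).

YZ

(q_0, 11111111, Z)
  ε-move, top Z: go to q_0, push YZ → (q_0, 11111111, YZ)
  read 1, top Y: go to q_0, push ε → (q_0, 1111111, Z)
  ε-move, top Z: go to q_0, push YZ → (q_0, 1111111, YZ)
  read 1, top Y: go to q_0, push ε → (q_0, 111111, Z)
  ε-move, top Z: go to q_0, push YZ → (q_0, 111111, YZ)
  read 1, top Y: go to q_0, push ε → (q_0, 11111, Z)
  ε-move, top Z: go to q_0, push YZ → (q_0, 11111, YZ)
  read 1, top Y: go to q_0, push ε → (q_0, 1111, Z)
  ε-move, top Z: go to q_0, push YZ → (q_0, 1111, YZ)
  read 1, top Y: go to q_0, push ε → (q_0, 111, Z)
  ε-move, top Z: go to q_0, push YZ → (q_0, 111, YZ)
  read 1, top Y: go to q_0, push ε → (q_0, 11, Z)
  ε-move, top Z: go to q_0, push YZ → (q_0, 11, YZ)
  read 1, top Y: go to q_0, push ε → (q_0, 1, Z)
  ε-move, top Z: go to q_0, push YZ → (q_0, 1, YZ)
  read 1, top Y: go to q_0, push ε → (q_0, ε, Z)
  ε-move, top Z: go to q_0, push YZ → (q_0, ε, YZ)
All input consumed in state q_0 with stack YZ.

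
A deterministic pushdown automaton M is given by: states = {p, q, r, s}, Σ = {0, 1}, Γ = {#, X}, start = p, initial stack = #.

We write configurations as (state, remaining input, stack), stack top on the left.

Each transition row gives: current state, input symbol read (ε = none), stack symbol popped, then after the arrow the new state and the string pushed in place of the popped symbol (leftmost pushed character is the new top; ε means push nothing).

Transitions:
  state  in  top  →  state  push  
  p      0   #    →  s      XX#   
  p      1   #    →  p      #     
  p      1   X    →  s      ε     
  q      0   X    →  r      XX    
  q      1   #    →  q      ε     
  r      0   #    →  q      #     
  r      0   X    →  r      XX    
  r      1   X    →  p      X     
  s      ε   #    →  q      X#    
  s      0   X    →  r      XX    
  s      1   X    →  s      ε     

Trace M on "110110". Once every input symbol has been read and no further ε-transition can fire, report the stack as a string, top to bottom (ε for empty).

(p, 110110, #) ⊢ (p, 10110, #) ⊢ (p, 0110, #) ⊢ (s, 110, XX#) ⊢ (s, 10, X#) ⊢ (s, 0, #) ⊢ (q, 0, X#) ⊢ (r, ε, XX#)
All input consumed in state r with stack XX#.

XX#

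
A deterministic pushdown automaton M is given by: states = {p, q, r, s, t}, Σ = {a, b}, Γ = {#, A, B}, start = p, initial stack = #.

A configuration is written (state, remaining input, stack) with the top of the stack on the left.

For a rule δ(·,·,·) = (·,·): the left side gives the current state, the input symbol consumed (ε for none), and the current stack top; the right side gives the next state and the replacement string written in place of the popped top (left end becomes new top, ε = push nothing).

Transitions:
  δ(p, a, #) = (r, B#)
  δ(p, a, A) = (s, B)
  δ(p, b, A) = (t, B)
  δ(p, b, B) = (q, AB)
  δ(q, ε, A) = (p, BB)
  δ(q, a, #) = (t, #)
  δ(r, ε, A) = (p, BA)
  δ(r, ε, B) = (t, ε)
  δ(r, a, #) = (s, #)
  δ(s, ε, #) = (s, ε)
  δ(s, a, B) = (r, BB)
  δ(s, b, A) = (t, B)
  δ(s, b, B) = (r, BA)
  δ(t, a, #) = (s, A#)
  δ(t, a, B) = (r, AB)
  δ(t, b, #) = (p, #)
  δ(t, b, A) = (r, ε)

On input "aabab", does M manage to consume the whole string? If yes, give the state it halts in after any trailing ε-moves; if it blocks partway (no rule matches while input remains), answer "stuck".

(p, aabab, #)
  read a, top #: go to r, push B# → (r, abab, B#)
  ε-move, top B: go to t, push ε → (t, abab, #)
  read a, top #: go to s, push A# → (s, bab, A#)
  read b, top A: go to t, push B → (t, ab, B#)
  read a, top B: go to r, push AB → (r, b, AB#)
  ε-move, top A: go to p, push BA → (p, b, BAB#)
  read b, top B: go to q, push AB → (q, ε, ABAB#)
  ε-move, top A: go to p, push BB → (p, ε, BBBAB#)
All input consumed; M is in state p.

p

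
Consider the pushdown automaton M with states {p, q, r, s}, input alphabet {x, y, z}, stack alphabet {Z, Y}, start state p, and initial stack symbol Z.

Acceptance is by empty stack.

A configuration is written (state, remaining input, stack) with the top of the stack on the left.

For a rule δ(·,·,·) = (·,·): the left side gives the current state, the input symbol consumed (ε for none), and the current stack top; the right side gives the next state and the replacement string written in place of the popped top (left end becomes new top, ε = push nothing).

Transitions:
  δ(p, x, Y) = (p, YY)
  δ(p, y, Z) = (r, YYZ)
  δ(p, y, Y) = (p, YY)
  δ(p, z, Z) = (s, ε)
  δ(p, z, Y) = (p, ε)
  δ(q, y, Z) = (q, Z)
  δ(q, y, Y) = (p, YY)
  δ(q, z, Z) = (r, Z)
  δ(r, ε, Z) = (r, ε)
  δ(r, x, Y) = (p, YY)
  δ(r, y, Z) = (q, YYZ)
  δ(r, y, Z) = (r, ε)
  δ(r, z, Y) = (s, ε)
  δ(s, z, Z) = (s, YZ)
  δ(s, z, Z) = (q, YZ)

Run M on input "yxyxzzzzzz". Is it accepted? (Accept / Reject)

One accepting computation: (p, yxyxzzzzzz, Z) ⊢ (r, xyxzzzzzz, YYZ) ⊢ (p, yxzzzzzz, YYYZ) ⊢ (p, xzzzzzz, YYYYZ) ⊢ (p, zzzzzz, YYYYYZ) ⊢ (p, zzzzz, YYYYZ) ⊢ (p, zzzz, YYYZ) ⊢ (p, zzz, YYZ) ⊢ (p, zz, YZ) ⊢ (p, z, Z) ⊢ (s, ε, ε)
All input consumed and the stack is empty.

Accept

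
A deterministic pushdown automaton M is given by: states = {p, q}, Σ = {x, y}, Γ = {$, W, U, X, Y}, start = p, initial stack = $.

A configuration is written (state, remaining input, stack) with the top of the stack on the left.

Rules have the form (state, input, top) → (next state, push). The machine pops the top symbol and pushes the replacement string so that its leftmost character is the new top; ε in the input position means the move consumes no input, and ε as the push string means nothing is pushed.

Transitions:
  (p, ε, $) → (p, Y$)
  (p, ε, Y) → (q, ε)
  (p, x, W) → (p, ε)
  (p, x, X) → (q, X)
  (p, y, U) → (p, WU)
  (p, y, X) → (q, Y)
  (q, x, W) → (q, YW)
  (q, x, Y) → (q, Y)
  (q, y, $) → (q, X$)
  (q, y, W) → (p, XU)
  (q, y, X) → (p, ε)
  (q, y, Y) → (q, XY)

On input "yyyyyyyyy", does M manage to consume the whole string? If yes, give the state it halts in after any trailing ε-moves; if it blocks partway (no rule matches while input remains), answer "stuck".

q

(p, yyyyyyyyy, $)
  ε-move, top $: go to p, push Y$ → (p, yyyyyyyyy, Y$)
  ε-move, top Y: go to q, push ε → (q, yyyyyyyyy, $)
  read y, top $: go to q, push X$ → (q, yyyyyyyy, X$)
  read y, top X: go to p, push ε → (p, yyyyyyy, $)
  ε-move, top $: go to p, push Y$ → (p, yyyyyyy, Y$)
  ε-move, top Y: go to q, push ε → (q, yyyyyyy, $)
  read y, top $: go to q, push X$ → (q, yyyyyy, X$)
  read y, top X: go to p, push ε → (p, yyyyy, $)
  ε-move, top $: go to p, push Y$ → (p, yyyyy, Y$)
  ε-move, top Y: go to q, push ε → (q, yyyyy, $)
  read y, top $: go to q, push X$ → (q, yyyy, X$)
  read y, top X: go to p, push ε → (p, yyy, $)
  ε-move, top $: go to p, push Y$ → (p, yyy, Y$)
  ε-move, top Y: go to q, push ε → (q, yyy, $)
  read y, top $: go to q, push X$ → (q, yy, X$)
  read y, top X: go to p, push ε → (p, y, $)
  ε-move, top $: go to p, push Y$ → (p, y, Y$)
  ε-move, top Y: go to q, push ε → (q, y, $)
  read y, top $: go to q, push X$ → (q, ε, X$)
All input consumed; M is in state q.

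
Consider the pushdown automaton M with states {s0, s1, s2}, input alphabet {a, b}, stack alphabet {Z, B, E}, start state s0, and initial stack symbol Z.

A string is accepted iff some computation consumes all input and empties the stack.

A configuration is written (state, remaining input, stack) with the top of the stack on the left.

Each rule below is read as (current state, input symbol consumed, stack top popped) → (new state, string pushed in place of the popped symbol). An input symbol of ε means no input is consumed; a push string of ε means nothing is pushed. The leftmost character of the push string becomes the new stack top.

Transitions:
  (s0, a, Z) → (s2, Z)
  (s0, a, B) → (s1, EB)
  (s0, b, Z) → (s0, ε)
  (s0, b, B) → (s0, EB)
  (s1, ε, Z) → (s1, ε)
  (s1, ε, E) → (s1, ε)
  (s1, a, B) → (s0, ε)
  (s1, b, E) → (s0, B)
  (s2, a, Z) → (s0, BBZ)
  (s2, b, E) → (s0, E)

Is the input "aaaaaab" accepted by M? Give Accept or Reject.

Accept

One accepting computation: (s0, aaaaaab, Z) ⊢ (s2, aaaaab, Z) ⊢ (s0, aaaab, BBZ) ⊢ (s1, aaab, EBBZ) ⊢ (s1, aaab, BBZ) ⊢ (s0, aab, BZ) ⊢ (s1, ab, EBZ) ⊢ (s1, ab, BZ) ⊢ (s0, b, Z) ⊢ (s0, ε, ε)
All input consumed and the stack is empty.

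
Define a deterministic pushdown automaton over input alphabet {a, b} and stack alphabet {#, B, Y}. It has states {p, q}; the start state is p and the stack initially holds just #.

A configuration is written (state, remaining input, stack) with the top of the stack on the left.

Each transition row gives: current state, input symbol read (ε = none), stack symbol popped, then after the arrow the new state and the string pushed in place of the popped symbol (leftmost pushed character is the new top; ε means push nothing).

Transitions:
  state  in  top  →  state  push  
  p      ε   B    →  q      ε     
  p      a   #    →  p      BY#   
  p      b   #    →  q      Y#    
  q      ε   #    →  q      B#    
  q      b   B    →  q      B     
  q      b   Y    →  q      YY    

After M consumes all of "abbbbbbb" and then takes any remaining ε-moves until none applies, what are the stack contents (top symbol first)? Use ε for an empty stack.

YYYYYYYY#

(p, abbbbbbb, #) ⊢ (p, bbbbbbb, BY#) ⊢ (q, bbbbbbb, Y#) ⊢ (q, bbbbbb, YY#) ⊢ (q, bbbbb, YYY#) ⊢ (q, bbbb, YYYY#) ⊢ (q, bbb, YYYYY#) ⊢ (q, bb, YYYYYY#) ⊢ (q, b, YYYYYYY#) ⊢ (q, ε, YYYYYYYY#)
All input consumed in state q with stack YYYYYYYY#.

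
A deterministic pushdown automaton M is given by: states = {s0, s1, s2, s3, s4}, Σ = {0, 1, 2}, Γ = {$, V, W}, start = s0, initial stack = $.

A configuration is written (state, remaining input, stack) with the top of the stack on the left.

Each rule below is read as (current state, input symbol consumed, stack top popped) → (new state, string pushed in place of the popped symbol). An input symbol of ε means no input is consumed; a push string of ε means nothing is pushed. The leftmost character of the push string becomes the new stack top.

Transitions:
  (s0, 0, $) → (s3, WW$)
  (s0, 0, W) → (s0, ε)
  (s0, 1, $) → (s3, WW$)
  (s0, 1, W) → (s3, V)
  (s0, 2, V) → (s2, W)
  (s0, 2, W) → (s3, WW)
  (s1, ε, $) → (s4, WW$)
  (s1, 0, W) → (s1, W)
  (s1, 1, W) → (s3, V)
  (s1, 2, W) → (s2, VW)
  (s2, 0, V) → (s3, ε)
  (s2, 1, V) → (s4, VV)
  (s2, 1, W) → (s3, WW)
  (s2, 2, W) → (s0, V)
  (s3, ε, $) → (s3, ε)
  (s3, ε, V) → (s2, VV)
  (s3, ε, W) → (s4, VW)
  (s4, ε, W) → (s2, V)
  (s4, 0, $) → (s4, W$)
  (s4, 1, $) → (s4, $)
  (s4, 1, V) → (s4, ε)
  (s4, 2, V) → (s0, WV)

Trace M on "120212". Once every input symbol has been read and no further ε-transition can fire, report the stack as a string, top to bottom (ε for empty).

WVWWWW$

(s0, 120212, $)
  read 1, top $: go to s3, push WW$ → (s3, 20212, WW$)
  ε-move, top W: go to s4, push VW → (s4, 20212, VWW$)
  read 2, top V: go to s0, push WV → (s0, 0212, WVWW$)
  read 0, top W: go to s0, push ε → (s0, 212, VWW$)
  read 2, top V: go to s2, push W → (s2, 12, WWW$)
  read 1, top W: go to s3, push WW → (s3, 2, WWWW$)
  ε-move, top W: go to s4, push VW → (s4, 2, VWWWW$)
  read 2, top V: go to s0, push WV → (s0, ε, WVWWWW$)
All input consumed in state s0 with stack WVWWWW$.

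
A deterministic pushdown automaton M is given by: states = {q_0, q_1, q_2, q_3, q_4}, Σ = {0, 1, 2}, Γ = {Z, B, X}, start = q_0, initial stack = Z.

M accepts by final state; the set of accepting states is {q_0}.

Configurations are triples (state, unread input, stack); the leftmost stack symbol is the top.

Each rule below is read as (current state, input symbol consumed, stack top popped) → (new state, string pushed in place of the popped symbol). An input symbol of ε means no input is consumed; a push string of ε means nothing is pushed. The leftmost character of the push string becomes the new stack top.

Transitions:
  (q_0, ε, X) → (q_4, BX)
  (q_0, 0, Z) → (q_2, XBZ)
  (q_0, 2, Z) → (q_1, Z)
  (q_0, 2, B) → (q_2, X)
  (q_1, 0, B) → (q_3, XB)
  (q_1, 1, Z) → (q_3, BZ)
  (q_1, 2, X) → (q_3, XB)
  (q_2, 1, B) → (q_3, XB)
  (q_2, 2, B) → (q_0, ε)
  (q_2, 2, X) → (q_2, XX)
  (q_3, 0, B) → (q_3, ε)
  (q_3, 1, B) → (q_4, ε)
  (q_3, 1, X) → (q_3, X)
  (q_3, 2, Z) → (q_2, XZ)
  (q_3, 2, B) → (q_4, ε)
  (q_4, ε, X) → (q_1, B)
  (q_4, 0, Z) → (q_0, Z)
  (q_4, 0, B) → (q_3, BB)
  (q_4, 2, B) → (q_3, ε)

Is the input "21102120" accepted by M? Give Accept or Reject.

Accept

(q_0, 21102120, Z) ⊢ (q_1, 1102120, Z) ⊢ (q_3, 102120, BZ) ⊢ (q_4, 02120, Z) ⊢ (q_0, 2120, Z) ⊢ (q_1, 120, Z) ⊢ (q_3, 20, BZ) ⊢ (q_4, 0, Z) ⊢ (q_0, ε, Z)
All input consumed; state q_0 ∈ F.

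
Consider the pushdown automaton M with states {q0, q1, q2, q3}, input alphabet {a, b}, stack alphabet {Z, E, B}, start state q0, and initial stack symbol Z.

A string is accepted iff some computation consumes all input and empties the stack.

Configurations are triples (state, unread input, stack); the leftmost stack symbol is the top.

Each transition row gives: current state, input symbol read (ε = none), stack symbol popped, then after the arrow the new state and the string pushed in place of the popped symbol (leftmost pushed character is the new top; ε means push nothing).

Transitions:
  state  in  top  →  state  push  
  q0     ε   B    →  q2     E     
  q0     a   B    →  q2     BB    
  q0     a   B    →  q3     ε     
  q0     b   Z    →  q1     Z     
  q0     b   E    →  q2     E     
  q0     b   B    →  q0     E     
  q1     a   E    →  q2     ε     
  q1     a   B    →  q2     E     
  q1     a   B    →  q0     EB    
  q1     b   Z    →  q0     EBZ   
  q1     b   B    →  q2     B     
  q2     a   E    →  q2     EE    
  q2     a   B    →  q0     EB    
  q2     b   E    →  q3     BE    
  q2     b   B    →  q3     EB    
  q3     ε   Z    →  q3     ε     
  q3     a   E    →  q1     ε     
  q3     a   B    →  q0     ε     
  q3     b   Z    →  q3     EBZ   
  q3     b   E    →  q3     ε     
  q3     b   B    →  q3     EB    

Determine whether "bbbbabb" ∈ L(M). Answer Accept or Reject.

No computation consumes all input and empties the stack.

Reject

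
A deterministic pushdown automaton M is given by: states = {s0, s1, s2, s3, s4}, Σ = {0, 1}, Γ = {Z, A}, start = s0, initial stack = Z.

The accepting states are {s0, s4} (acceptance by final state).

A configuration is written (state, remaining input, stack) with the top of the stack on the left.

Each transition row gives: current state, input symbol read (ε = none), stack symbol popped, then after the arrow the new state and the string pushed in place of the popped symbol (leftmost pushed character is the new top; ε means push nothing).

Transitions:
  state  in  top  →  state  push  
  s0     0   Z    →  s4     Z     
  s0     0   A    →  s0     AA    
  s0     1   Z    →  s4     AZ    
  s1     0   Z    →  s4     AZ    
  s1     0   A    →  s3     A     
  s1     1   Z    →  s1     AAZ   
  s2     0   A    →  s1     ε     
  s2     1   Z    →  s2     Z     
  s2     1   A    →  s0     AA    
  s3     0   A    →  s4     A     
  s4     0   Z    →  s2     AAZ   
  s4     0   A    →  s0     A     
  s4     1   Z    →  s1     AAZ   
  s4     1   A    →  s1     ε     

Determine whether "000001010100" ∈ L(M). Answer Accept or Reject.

Accept

(s0, 000001010100, Z) ⊢ (s4, 00001010100, Z) ⊢ (s2, 0001010100, AAZ) ⊢ (s1, 001010100, AZ) ⊢ (s3, 01010100, AZ) ⊢ (s4, 1010100, AZ) ⊢ (s1, 010100, Z) ⊢ (s4, 10100, AZ) ⊢ (s1, 0100, Z) ⊢ (s4, 100, AZ) ⊢ (s1, 00, Z) ⊢ (s4, 0, AZ) ⊢ (s0, ε, AZ)
All input consumed; state s0 ∈ F.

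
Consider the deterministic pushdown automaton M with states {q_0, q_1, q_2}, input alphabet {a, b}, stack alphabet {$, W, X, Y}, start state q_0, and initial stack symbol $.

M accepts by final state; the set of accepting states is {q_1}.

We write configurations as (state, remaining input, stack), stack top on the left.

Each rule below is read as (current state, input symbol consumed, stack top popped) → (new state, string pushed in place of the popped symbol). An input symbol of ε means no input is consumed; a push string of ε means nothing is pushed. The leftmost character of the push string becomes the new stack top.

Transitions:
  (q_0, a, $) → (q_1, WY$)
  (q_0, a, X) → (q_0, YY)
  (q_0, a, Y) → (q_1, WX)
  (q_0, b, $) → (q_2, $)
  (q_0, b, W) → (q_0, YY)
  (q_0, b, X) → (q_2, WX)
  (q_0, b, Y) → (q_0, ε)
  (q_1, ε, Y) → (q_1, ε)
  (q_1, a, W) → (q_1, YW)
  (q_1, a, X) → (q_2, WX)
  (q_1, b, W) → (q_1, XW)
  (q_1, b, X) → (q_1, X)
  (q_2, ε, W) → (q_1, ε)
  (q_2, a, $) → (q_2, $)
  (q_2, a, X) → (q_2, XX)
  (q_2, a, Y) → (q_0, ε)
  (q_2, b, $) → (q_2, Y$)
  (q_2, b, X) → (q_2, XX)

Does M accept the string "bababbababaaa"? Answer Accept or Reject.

Accept

(q_0, bababbababaaa, $)
  read b, top $: go to q_2, push $ → (q_2, ababbababaaa, $)
  read a, top $: go to q_2, push $ → (q_2, babbababaaa, $)
  read b, top $: go to q_2, push Y$ → (q_2, abbababaaa, Y$)
  read a, top Y: go to q_0, push ε → (q_0, bbababaaa, $)
  read b, top $: go to q_2, push $ → (q_2, bababaaa, $)
  read b, top $: go to q_2, push Y$ → (q_2, ababaaa, Y$)
  read a, top Y: go to q_0, push ε → (q_0, babaaa, $)
  read b, top $: go to q_2, push $ → (q_2, abaaa, $)
  read a, top $: go to q_2, push $ → (q_2, baaa, $)
  read b, top $: go to q_2, push Y$ → (q_2, aaa, Y$)
  read a, top Y: go to q_0, push ε → (q_0, aa, $)
  read a, top $: go to q_1, push WY$ → (q_1, a, WY$)
  read a, top W: go to q_1, push YW → (q_1, ε, YWY$)
All input consumed; state q_1 ∈ F.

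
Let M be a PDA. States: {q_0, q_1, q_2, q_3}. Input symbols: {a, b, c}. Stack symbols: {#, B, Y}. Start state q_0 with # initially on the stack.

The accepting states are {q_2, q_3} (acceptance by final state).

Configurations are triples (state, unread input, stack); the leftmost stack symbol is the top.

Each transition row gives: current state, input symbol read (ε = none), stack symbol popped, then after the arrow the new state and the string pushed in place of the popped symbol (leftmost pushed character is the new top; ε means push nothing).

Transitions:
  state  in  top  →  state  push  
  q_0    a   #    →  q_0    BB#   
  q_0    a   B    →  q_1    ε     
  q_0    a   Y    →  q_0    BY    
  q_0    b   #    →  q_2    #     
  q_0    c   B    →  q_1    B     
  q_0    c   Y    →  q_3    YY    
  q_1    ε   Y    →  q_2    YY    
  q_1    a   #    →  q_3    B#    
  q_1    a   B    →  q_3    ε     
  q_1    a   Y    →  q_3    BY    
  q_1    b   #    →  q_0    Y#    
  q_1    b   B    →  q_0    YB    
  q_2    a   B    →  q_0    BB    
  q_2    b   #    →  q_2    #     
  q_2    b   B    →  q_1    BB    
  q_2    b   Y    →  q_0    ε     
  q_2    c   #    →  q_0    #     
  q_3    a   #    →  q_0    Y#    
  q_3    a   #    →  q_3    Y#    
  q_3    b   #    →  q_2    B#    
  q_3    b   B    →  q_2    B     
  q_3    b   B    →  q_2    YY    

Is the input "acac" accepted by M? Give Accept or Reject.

No computation consumes all input and reaches a final state.

Reject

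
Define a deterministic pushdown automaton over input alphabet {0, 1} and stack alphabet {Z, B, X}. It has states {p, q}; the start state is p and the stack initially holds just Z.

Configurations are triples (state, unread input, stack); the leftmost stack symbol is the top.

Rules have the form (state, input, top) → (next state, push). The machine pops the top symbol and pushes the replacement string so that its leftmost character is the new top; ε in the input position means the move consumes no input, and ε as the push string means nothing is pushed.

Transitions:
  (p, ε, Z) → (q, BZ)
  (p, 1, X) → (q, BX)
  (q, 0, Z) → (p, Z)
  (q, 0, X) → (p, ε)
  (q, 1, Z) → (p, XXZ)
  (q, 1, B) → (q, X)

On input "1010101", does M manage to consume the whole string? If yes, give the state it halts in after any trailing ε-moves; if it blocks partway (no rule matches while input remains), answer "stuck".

(p, 1010101, Z)
  ε-move, top Z: go to q, push BZ → (q, 1010101, BZ)
  read 1, top B: go to q, push X → (q, 010101, XZ)
  read 0, top X: go to p, push ε → (p, 10101, Z)
  ε-move, top Z: go to q, push BZ → (q, 10101, BZ)
  read 1, top B: go to q, push X → (q, 0101, XZ)
  read 0, top X: go to p, push ε → (p, 101, Z)
  ε-move, top Z: go to q, push BZ → (q, 101, BZ)
  read 1, top B: go to q, push X → (q, 01, XZ)
  read 0, top X: go to p, push ε → (p, 1, Z)
  ε-move, top Z: go to q, push BZ → (q, 1, BZ)
  read 1, top B: go to q, push X → (q, ε, XZ)
All input consumed; M is in state q.

q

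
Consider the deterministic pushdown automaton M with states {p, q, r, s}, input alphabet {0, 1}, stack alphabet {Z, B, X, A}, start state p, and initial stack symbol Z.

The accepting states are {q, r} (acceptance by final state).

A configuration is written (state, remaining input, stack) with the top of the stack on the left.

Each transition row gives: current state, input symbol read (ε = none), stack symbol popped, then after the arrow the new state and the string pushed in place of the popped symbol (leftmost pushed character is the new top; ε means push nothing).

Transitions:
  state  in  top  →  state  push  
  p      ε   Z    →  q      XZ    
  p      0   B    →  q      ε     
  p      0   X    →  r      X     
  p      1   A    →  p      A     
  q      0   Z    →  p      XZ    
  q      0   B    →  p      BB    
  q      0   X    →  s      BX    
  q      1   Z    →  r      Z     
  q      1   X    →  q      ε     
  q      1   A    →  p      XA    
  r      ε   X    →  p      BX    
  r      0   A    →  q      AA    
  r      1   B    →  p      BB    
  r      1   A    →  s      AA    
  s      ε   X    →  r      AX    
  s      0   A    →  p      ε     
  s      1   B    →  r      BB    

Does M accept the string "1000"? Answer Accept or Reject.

(p, 1000, Z)
  ε-move, top Z: go to q, push XZ → (q, 1000, XZ)
  read 1, top X: go to q, push ε → (q, 000, Z)
  read 0, top Z: go to p, push XZ → (p, 00, XZ)
  read 0, top X: go to r, push X → (r, 0, XZ)
  ε-move, top X: go to p, push BX → (p, 0, BXZ)
  read 0, top B: go to q, push ε → (q, ε, XZ)
All input consumed; state q ∈ F.

Accept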